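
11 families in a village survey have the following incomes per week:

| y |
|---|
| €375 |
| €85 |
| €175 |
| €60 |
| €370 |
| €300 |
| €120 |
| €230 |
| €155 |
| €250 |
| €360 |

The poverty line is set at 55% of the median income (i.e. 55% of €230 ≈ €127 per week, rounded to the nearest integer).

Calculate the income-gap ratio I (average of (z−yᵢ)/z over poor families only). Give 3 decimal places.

Incomes under z: €60, €85, €120 (q = 3 of N = 11).
Shortfall ratios (z−y)/z: 0.5276, 0.3307, 0.0551; sum = 0.913386.
The income-gap ratio divides by q (the poor only): 0.913386 / 3 = 0.304.

0.304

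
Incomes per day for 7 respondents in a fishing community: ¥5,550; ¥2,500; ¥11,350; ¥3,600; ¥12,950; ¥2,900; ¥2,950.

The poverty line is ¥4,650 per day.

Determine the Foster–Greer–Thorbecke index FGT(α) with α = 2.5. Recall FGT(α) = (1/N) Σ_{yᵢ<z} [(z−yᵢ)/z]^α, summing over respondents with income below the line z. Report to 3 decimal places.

Below z: ¥2,500, ¥2,900, ¥2,950, ¥3,600 (q = 4 of N = 7).
Gap ratios (z−y)/z: (4650−2500)/4650 = 0.4624; (4650−2900)/4650 = 0.3763; (4650−2950)/4650 = 0.3656; (4650−3600)/4650 = 0.2258.
Raised to α = 2.5: 0.14537; 0.08689; 0.08081; 0.02423.
Sum = 0.337299; FGT(2.5) = 0.337299 / 7 = 0.048.

0.048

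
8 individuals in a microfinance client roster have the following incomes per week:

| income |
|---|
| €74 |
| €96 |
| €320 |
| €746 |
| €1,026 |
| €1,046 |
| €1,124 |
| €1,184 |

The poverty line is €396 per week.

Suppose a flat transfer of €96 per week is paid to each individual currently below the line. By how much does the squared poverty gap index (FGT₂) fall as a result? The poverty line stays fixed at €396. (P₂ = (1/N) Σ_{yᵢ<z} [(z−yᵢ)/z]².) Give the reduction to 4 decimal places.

0.0851

Before: below the line — €74, €96, €320; squared poverty gap index (FGT₂) = 0.158992.
After the €96 transfer: below the line — €170, €192; squared poverty gap index (FGT₂) = 0.073886.
Reduction = 0.158992 − 0.073886 = 0.0851.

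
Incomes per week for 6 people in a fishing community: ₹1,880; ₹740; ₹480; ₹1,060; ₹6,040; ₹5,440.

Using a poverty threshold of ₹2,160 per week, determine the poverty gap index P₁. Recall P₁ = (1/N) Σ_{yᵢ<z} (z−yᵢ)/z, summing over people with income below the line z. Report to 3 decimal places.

Below the line: ₹480, ₹740, ₹1,060, ₹1,880 (q = 4 of N = 6).
Gap ratios (z−y)/z: (2160−480)/2160 = 0.7778; (2160−740)/2160 = 0.6574; (2160−1060)/2160 = 0.5093; (2160−1880)/2160 = 0.1296.
Sum of shortfalls = 2.074074; P₁ averages over all N: 2.074074 / 6 = 0.346.

0.346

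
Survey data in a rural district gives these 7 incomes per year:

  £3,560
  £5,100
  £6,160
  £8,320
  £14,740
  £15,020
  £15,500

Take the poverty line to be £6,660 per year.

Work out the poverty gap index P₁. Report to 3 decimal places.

Incomes under z: £3,560, £5,100, £6,160 (q = 3 of N = 7).
Shortfall ratios: (6660−3560)/6660 = 0.4655; (6660−5100)/6660 = 0.2342; (6660−6160)/6660 = 0.0751.
Σ = 0.774775. Dividing by the full population N = 7 gives P₁ = 0.111.

0.111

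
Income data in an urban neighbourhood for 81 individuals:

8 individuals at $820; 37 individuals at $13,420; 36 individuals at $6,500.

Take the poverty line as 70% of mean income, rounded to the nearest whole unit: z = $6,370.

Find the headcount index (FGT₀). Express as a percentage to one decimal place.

9.9%

8 of the 81 individuals have income below $6,370.
H = 8/81 = 9.9%.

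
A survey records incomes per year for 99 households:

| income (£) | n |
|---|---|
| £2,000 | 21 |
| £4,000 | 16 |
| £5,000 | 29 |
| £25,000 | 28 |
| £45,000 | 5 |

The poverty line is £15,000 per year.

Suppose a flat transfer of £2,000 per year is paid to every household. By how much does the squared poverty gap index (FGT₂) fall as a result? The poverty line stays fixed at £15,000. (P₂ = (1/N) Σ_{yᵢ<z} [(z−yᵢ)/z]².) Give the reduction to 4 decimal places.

Before: below the line — 21×£2,000, 16×£4,000, 29×£5,000; squared poverty gap index (FGT₂) = 0.376431.
After the £2,000 transfer: below the line — 21×£4,000, 16×£6,000, 29×£7,000; squared poverty gap index (FGT₂) = 0.255578.
Reduction = 0.376431 − 0.255578 = 0.1209.

0.1209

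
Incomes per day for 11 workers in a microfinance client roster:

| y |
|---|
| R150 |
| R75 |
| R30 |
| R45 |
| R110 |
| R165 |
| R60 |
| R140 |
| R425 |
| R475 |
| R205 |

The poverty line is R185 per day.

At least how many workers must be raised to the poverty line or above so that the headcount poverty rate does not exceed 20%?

6

Currently q = 8 of N = 11 are below the line (H = 0.727).
A headcount ratio of at most 20% allows at most ⌊0.20 × 11⌋ = 2 poor workers.
So at least 8 − 2 = 6 must be lifted.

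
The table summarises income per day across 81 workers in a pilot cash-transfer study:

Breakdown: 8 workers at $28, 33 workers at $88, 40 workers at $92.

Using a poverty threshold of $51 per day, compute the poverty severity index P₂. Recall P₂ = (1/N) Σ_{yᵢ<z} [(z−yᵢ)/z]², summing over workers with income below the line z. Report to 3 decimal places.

Below the line: 8×$28 (q = 8 of N = 81).
Relative gaps: (51−28)/51 = 0.4510 (×8).
Squared: 0.2034 (×8).
Sum = 1.627067; P₂ = 1.627067 / 81 = 0.020.

0.020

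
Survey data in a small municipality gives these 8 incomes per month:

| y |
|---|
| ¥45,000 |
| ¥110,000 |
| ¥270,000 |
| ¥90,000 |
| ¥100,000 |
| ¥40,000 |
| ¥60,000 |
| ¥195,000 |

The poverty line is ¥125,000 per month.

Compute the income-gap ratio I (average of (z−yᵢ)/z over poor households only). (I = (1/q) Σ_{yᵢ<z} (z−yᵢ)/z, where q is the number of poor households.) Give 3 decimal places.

0.407

Incomes under z: ¥40,000, ¥45,000, ¥60,000, ¥90,000, ¥100,000, ¥110,000 (q = 6 of N = 8).
Relative gaps: 0.6800, 0.6400, 0.5200, 0.2800, 0.2000, 0.1200; sum = 2.440000.
The income-gap ratio divides by q (the poor only): 2.440000 / 6 = 0.407.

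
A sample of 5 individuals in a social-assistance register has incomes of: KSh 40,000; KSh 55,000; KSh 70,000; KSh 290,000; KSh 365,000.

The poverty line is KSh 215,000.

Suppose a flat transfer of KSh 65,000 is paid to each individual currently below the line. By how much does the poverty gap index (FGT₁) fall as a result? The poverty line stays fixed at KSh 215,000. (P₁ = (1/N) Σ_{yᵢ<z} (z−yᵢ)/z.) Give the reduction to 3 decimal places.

Before: below the line — KSh 40,000, KSh 55,000, KSh 70,000; poverty gap index (FGT₁) = 0.44651.
After the KSh 65,000 transfer: below the line — KSh 105,000, KSh 120,000, KSh 135,000; poverty gap index (FGT₁) = 0.26512.
Reduction = 0.44651 − 0.26512 = 0.181.

0.181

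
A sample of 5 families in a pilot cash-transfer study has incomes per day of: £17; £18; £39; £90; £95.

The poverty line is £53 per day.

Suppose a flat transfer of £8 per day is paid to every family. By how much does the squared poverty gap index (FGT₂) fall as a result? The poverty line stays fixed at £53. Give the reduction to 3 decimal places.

Before: below the line — £17, £18, £39; squared poverty gap index (FGT₂) = 0.19345.
After the £8 transfer: below the line — £25, £26, £47; squared poverty gap index (FGT₂) = 0.11029.
Reduction = 0.19345 − 0.11029 = 0.083.

0.083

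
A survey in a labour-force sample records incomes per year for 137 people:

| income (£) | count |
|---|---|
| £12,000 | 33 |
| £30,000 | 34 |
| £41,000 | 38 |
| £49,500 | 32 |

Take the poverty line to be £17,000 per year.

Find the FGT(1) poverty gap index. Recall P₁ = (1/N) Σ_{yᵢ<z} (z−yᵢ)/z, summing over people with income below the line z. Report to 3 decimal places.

Below the line: 33×£12,000 (q = 33 of N = 137).
Normalized shortfalls: (17000−12000)/17000 = 0.2941 (×33).
Sum of shortfalls = 9.705882; P₁ averages over all N: 9.705882 / 137 = 0.071.

0.071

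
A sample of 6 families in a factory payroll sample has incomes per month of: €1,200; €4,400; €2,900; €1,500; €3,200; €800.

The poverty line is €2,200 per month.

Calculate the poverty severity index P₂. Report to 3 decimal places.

0.119

Below z: €800, €1,200, €1,500 (q = 3 of N = 6).
Normalized shortfalls: (2200−800)/2200 = 0.6364; (2200−1200)/2200 = 0.4545; (2200−1500)/2200 = 0.3182.
Squared: 0.4050; 0.2066; 0.1012.
Sum = 0.712810; P₂ = 0.712810 / 6 = 0.119.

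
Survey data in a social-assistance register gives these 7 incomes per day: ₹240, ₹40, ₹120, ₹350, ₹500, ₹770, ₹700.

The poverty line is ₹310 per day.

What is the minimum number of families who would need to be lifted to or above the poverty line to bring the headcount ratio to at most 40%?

1

Currently q = 3 of N = 7 are below the line (H = 0.429).
A headcount ratio of at most 40% allows at most ⌊0.40 × 7⌋ = 2 poor families.
So at least 3 − 2 = 1 must be lifted.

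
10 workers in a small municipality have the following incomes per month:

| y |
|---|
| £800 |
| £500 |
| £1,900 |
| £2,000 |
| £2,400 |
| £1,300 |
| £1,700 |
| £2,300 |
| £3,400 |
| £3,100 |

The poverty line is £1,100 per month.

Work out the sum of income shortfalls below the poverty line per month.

Incomes under z: £500, £800 (q = 2 of N = 10).
Individual gaps: 1100−500 = 600; 1100−800 = 300.
Aggregate gap = £900.

£900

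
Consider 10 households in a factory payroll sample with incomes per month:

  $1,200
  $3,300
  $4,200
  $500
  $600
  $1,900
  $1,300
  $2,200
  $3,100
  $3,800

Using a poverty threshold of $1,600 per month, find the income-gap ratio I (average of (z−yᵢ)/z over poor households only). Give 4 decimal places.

0.4375

Incomes under z: $500, $600, $1,200, $1,300 (q = 4 of N = 10).
Shortfall ratios (z−y)/z: 0.6875, 0.6250, 0.2500, 0.1875; sum = 1.750000.
The income-gap ratio divides by q (the poor only): 1.750000 / 4 = 0.4375.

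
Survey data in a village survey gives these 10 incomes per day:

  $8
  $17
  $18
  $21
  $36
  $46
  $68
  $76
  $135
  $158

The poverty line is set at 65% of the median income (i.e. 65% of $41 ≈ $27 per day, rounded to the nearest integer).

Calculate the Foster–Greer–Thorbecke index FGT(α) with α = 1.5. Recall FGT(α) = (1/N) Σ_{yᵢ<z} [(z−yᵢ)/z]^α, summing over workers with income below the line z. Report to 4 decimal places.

0.1113

Below the line: $8, $17, $18, $21 (q = 4 of N = 10).
Relative gaps: (27−8)/27 = 0.7037; (27−17)/27 = 0.3704; (27−18)/27 = 0.3333; (27−21)/27 = 0.2222.
Raised to α = 1.5: 0.59032; 0.22540; 0.19245; 0.10476.
Sum = 1.112923; FGT(1.5) = 1.112923 / 10 = 0.1113.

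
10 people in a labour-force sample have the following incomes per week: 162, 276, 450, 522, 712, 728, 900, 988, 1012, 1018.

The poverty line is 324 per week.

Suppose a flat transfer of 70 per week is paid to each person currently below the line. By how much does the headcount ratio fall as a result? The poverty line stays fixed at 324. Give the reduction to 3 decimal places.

Before: below the line — 162, 276; headcount ratio = 0.20000.
After the 70 transfer: below the line — 232; headcount ratio = 0.10000.
Reduction = 0.20000 − 0.10000 = 0.100.

0.100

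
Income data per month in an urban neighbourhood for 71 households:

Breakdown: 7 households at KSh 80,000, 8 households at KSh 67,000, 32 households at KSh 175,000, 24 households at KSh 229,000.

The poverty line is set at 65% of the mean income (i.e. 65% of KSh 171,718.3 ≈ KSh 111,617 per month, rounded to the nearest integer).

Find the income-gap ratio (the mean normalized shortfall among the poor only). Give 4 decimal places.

Incomes under z: 8×KSh 67,000, 7×KSh 80,000 (q = 15 of N = 71).
Relative gaps: 0.3997 (×8), 0.2833 (×7); sum = 5.180707.
The income-gap ratio divides by q (the poor only): 5.180707 / 15 = 0.3454.

0.3454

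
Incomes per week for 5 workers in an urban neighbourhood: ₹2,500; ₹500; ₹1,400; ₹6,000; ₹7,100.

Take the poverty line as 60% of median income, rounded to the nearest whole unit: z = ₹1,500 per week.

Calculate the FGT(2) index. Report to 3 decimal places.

Poor units: ₹500, ₹1,400 (q = 2 of N = 5).
Relative gaps: (1500−500)/1500 = 0.6667; (1500−1400)/1500 = 0.0667.
Squared: 0.4444; 0.0044.
Sum = 0.448889; P₂ = 0.448889 / 5 = 0.090.

0.090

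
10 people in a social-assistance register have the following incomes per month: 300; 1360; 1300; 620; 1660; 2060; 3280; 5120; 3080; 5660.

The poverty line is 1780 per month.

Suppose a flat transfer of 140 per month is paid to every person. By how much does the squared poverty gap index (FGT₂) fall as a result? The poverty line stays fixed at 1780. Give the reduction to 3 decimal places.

0.029

Before: below the line — 300, 620, 1300, 1360, 1660; squared poverty gap index (FGT₂) = 0.12490.
After the 140 transfer: below the line — 440, 760, 1440, 1500; squared poverty gap index (FGT₂) = 0.09563.
Reduction = 0.12490 − 0.09563 = 0.029.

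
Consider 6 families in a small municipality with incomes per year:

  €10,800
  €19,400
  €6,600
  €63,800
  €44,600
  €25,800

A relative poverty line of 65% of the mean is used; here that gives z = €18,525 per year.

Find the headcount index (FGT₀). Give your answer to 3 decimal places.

0.333

2 of the 6 families have income below €18,525.
H = 2/6 = 0.333.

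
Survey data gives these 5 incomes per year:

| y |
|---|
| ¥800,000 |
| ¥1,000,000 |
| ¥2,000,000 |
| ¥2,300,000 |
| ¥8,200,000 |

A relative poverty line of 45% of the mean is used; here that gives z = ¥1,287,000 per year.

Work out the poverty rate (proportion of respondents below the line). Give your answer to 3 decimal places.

2 of the 5 respondents have income below ¥1,287,000.
H = 2/5 = 0.400.

0.400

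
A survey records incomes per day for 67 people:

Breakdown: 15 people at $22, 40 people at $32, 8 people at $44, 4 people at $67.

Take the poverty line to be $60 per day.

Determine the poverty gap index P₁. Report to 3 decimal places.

0.452

Below z: 15×$22, 40×$32, 8×$44 (q = 63 of N = 67).
Gap ratios (z−y)/z: (60−22)/60 = 0.6333 (×15); (60−32)/60 = 0.4667 (×40); (60−44)/60 = 0.2667 (×8).
Σ = 30.300000. Dividing by the full population N = 67 gives P₁ = 0.452.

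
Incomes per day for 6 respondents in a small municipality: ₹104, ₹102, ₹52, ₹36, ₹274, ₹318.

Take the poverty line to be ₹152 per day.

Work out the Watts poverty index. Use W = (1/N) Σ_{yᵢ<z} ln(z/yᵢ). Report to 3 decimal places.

0.549

Below z: ₹36, ₹52, ₹102, ₹104 (q = 4 of N = 6).
Log shortfalls: ln(152/36) = 1.4404; ln(152/52) = 1.0726; ln(152/102) = 0.3989; ln(152/104) = 0.3795.
W = 3.291396 / 6 = 0.549.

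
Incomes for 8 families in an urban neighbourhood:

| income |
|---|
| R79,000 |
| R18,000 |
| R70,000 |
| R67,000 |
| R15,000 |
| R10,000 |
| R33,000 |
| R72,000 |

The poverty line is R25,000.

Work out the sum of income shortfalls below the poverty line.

R32,000

Poor units: R10,000, R15,000, R18,000 (q = 3 of N = 8).
Individual gaps: 25000−10000 = 15000; 25000−15000 = 10000; 25000−18000 = 7000.
Aggregate gap = R32,000.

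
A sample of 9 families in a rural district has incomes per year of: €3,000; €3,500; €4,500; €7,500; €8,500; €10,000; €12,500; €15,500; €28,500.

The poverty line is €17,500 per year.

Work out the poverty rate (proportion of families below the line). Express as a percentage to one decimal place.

88.9%

8 of the 9 families have income below €17,500.
H = 8/9 = 88.9%.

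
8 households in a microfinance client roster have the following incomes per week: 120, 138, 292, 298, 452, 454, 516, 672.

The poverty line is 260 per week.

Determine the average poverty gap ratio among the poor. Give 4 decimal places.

Below the line: 120, 138 (q = 2 of N = 8).
Shortfall ratios (z−y)/z: 0.5385, 0.4692; sum = 1.007692.
The income-gap ratio divides by q (the poor only): 1.007692 / 2 = 0.5038.

0.5038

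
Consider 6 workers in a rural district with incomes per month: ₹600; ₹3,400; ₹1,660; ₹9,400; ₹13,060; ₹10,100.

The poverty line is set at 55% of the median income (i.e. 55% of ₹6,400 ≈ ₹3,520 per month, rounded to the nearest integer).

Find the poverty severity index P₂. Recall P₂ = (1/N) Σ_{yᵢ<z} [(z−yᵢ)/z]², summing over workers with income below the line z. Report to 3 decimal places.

Below the line: ₹600, ₹1,660, ₹3,400 (q = 3 of N = 6).
Relative gaps: (3520−600)/3520 = 0.8295; (3520−1660)/3520 = 0.5284; (3520−3400)/3520 = 0.0341.
Squared: 0.6881; 0.2792; 0.0012.
Sum = 0.968524; P₂ = 0.968524 / 6 = 0.161.

0.161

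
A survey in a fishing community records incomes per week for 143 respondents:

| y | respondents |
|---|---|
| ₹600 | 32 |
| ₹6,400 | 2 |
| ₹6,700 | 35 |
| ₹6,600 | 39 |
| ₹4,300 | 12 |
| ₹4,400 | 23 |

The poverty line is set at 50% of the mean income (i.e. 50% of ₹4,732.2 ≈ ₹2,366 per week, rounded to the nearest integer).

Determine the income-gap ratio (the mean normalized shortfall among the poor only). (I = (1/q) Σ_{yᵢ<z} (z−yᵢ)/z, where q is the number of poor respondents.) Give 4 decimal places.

0.7464

Incomes under z: 32×₹600 (q = 32 of N = 143).
Relative gaps: 0.7464 (×32); sum = 23.885038.
The income-gap ratio divides by q (the poor only): 23.885038 / 32 = 0.7464.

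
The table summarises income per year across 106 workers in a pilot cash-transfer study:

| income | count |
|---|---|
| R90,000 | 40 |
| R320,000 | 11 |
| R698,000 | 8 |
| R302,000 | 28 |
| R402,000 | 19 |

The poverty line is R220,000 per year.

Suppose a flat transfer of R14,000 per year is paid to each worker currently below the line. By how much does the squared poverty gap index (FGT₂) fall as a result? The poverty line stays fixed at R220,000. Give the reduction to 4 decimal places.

0.0269

Before: below the line — 40×R90,000; squared poverty gap index (FGT₂) = 0.131764.
After the R14,000 transfer: below the line — 40×R104,000; squared poverty gap index (FGT₂) = 0.104912.
Reduction = 0.131764 − 0.104912 = 0.0269.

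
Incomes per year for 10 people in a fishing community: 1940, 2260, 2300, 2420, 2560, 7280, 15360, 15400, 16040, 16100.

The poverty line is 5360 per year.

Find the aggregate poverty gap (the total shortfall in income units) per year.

15320

Incomes under z: 1940, 2260, 2300, 2420, 2560 (q = 5 of N = 10).
Individual gaps: 5360−1940 = 3420; 5360−2260 = 3100; 5360−2300 = 3060; 5360−2420 = 2940; 5360−2560 = 2800.
Aggregate gap = 15320.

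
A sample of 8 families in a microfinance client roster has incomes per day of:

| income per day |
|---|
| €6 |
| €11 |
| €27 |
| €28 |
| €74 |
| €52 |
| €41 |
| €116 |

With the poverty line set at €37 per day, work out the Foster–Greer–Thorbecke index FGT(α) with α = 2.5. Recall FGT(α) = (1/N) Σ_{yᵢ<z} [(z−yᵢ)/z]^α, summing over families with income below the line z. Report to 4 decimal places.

Below the line: €6, €11, €27, €28 (q = 4 of N = 8).
Shortfall ratios: (37−6)/37 = 0.8378; (37−11)/37 = 0.7027; (37−27)/37 = 0.2703; (37−28)/37 = 0.2432.
Raised to α = 2.5: 0.64254; 0.41393; 0.03797; 0.02918.
Sum = 1.123628; FGT(2.5) = 1.123628 / 8 = 0.1405.

0.1405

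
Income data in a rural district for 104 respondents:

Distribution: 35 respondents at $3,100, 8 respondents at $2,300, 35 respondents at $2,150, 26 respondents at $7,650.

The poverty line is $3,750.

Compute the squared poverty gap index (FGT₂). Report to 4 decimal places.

0.0829

Below z: 35×$2,150, 8×$2,300, 35×$3,100 (q = 78 of N = 104).
Normalized shortfalls: (3750−2150)/3750 = 0.4267 (×35); (3750−2300)/3750 = 0.3867 (×8); (3750−3100)/3750 = 0.1733 (×35).
Squared: 0.1820 (×35); 0.1495 (×8); 0.0300 (×35).
Sum = 8.619200; P₂ = 8.619200 / 104 = 0.0829.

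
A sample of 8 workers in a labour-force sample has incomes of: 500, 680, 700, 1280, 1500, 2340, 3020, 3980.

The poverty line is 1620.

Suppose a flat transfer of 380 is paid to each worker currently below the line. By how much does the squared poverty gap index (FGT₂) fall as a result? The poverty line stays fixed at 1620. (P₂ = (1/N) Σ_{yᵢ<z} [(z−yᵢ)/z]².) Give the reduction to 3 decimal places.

Before: below the line — 500, 680, 700, 1280, 1500; squared poverty gap index (FGT₂) = 0.14834.
After the 380 transfer: below the line — 880, 1060, 1080; squared poverty gap index (FGT₂) = 0.05491.
Reduction = 0.14834 − 0.05491 = 0.093.

0.093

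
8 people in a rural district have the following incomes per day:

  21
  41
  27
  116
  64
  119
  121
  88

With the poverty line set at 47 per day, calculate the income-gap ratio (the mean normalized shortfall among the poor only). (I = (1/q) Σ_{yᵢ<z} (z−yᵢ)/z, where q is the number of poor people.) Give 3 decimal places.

0.369

Poor units: 21, 27, 41 (q = 3 of N = 8).
Relative gaps: 0.5532, 0.4255, 0.1277; sum = 1.106383.
I averages over the q = 3 poor units only: 1.106383 / 3 = 0.369.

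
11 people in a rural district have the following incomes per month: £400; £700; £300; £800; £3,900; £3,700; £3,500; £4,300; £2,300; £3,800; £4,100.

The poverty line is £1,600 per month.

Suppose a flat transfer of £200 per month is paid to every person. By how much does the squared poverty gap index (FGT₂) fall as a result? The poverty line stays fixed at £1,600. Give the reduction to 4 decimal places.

0.0540

Before: below the line — £300, £400, £700, £800; squared poverty gap index (FGT₂) = 0.162642.
After the £200 transfer: below the line — £500, £600, £900, £1,000; squared poverty gap index (FGT₂) = 0.108665.
Reduction = 0.162642 − 0.108665 = 0.0540.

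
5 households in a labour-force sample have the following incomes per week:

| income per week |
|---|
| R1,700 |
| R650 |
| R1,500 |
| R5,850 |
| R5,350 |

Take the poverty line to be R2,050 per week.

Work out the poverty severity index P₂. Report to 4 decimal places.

Below the line: R650, R1,500, R1,700 (q = 3 of N = 5).
Normalized shortfalls: (2050−650)/2050 = 0.6829; (2050−1500)/2050 = 0.2683; (2050−1700)/2050 = 0.1707.
Squared: 0.4664; 0.0720; 0.0291.
Sum = 0.567519; P₂ = 0.567519 / 5 = 0.1135.

0.1135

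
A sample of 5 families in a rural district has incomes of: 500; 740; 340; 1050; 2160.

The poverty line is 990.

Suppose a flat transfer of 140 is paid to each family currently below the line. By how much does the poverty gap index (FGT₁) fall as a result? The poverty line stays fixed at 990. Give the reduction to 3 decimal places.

Before: below the line — 340, 500, 740; poverty gap index (FGT₁) = 0.28081.
After the 140 transfer: below the line — 480, 640, 880; poverty gap index (FGT₁) = 0.19596.
Reduction = 0.28081 − 0.19596 = 0.085.

0.085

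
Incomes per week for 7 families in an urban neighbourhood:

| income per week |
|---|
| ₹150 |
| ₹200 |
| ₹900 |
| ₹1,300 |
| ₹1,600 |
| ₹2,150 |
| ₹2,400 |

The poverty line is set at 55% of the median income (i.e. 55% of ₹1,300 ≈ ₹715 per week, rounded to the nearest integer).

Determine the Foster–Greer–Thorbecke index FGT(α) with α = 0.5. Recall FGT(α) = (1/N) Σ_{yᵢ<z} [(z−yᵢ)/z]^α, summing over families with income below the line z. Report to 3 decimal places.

0.248

Poor units: ₹150, ₹200 (q = 2 of N = 7).
Relative gaps: (715−150)/715 = 0.7902; (715−200)/715 = 0.7203.
Raised to α = 0.5: 0.88894; 0.84869.
Sum = 1.737630; FGT(0.5) = 1.737630 / 7 = 0.248.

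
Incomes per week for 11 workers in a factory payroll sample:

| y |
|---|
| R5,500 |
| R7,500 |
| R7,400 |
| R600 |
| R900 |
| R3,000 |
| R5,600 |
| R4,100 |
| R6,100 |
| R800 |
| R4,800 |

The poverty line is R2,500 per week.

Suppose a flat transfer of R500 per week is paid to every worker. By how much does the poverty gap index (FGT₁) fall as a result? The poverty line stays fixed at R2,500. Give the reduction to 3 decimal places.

0.055

Before: below the line — R600, R800, R900; poverty gap index (FGT₁) = 0.18909.
After the R500 transfer: below the line — R1,100, R1,300, R1,400; poverty gap index (FGT₁) = 0.13455.
Reduction = 0.18909 − 0.13455 = 0.055.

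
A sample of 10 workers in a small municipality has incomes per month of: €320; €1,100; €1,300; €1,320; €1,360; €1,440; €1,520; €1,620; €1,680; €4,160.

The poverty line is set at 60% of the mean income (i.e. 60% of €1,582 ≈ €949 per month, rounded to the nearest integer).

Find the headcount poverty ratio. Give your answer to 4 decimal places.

1 of the 10 workers have income below €949.
H = 1/10 = 0.1000.

0.1000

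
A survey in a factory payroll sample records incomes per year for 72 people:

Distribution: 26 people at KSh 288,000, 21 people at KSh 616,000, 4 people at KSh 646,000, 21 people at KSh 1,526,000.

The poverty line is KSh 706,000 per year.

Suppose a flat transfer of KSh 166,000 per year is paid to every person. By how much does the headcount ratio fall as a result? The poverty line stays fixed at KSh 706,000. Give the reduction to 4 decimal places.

0.3472

Before: below the line — 26×KSh 288,000, 21×KSh 616,000, 4×KSh 646,000; headcount ratio = 0.708333.
After the KSh 166,000 transfer: below the line — 26×KSh 454,000; headcount ratio = 0.361111.
Reduction = 0.708333 − 0.361111 = 0.3472.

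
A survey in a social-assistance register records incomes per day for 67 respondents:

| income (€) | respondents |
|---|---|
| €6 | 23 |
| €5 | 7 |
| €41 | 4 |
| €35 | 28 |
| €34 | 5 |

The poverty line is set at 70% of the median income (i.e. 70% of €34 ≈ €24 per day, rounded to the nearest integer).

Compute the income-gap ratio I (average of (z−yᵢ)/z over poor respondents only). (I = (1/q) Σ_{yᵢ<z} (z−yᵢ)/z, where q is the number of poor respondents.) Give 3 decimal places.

Below z: 7×€5, 23×€6 (q = 30 of N = 67).
Shortfall ratios (z−y)/z: 0.7917 (×7), 0.7500 (×23); sum = 22.791667.
I averages over the q = 30 poor units only: 22.791667 / 30 = 0.760.

0.760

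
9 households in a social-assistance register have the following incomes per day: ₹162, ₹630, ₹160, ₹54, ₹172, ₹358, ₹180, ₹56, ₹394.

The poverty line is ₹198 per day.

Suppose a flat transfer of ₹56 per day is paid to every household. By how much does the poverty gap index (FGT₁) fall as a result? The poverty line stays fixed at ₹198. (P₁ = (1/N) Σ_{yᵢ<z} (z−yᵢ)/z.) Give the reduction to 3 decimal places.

0.129

Before: below the line — ₹54, ₹56, ₹160, ₹162, ₹172, ₹180; poverty gap index (FGT₁) = 0.22671.
After the ₹56 transfer: below the line — ₹110, ₹112; poverty gap index (FGT₁) = 0.09764.
Reduction = 0.22671 − 0.09764 = 0.129.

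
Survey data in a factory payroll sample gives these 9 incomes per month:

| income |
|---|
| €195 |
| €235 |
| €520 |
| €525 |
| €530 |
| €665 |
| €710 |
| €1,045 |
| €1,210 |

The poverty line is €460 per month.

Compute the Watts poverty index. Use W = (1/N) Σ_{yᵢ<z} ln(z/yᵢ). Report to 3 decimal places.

0.170

Below the line: €195, €235 (q = 2 of N = 9).
Log gaps: ln(460/195) = 0.8582; ln(460/235) = 0.6716.
W = 1.529868 / 9 = 0.170.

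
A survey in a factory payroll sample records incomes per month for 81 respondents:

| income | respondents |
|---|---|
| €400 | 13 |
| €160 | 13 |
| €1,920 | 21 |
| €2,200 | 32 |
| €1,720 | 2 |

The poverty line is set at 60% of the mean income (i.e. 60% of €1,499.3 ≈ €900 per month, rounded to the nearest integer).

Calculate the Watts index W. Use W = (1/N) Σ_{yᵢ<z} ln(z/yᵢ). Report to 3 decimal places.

0.407

Incomes under z: 13×€160, 13×€400 (q = 26 of N = 81).
ln(z/y) terms: ln(900/160) = 1.7272 (×13); ln(900/400) = 0.8109 (×13).
W = 32.995965 / 81 = 0.407.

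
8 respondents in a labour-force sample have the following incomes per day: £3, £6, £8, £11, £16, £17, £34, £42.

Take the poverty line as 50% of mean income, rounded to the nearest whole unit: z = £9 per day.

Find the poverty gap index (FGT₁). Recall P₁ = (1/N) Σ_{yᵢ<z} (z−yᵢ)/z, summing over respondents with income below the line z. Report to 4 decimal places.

0.1389

Below z: £3, £6, £8 (q = 3 of N = 8).
Gap ratios (z−y)/z: (9−3)/9 = 0.6667; (9−6)/9 = 0.3333; (9−8)/9 = 0.1111.
Σ = 1.111111. Dividing by the full population N = 8 gives P₁ = 0.1389.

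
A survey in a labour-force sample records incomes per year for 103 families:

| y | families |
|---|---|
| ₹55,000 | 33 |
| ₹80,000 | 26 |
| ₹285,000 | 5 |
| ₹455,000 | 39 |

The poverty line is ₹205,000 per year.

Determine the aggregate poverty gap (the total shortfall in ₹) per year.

₹8,200,000

Below the line: 33×₹55,000, 26×₹80,000 (q = 59 of N = 103).
Individual gaps: 33×(205000−55000) = 4950000; 26×(205000−80000) = 3250000.
Aggregate gap = ₹8,200,000.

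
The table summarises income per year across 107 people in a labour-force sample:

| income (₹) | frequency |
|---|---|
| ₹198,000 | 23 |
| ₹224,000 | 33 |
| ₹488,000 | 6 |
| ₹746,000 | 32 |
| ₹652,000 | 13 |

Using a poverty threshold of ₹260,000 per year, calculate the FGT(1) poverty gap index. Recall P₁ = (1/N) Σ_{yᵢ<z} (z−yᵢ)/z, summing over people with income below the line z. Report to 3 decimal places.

Below z: 23×₹198,000, 33×₹224,000 (q = 56 of N = 107).
Normalized shortfalls: (260000−198000)/260000 = 0.2385 (×23); (260000−224000)/260000 = 0.1385 (×33).
Sum of shortfalls = 10.053846; P₁ averages over all N: 10.053846 / 107 = 0.094.

0.094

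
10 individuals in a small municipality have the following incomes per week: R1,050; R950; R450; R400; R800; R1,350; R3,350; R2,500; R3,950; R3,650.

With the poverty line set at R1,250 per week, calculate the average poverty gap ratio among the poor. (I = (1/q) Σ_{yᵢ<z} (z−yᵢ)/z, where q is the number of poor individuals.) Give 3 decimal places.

0.416

Incomes under z: R400, R450, R800, R950, R1,050 (q = 5 of N = 10).
Shortfall ratios (z−y)/z: 0.6800, 0.6400, 0.3600, 0.2400, 0.1600; sum = 2.080000.
The income-gap ratio divides by q (the poor only): 2.080000 / 5 = 0.416.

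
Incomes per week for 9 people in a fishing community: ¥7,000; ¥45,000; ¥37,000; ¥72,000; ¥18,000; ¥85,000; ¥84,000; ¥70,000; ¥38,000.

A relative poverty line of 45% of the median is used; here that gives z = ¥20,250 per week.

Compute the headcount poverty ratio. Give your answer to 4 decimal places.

2 of the 9 people have income below ¥20,250.
H = 2/9 = 0.2222.

0.2222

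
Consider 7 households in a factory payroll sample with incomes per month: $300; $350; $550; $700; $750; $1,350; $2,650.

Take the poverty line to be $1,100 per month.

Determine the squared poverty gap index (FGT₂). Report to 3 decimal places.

0.211

Poor units: $300, $350, $550, $700, $750 (q = 5 of N = 7).
Relative gaps: (1100−300)/1100 = 0.7273; (1100−350)/1100 = 0.6818; (1100−550)/1100 = 0.5000; (1100−700)/1100 = 0.3636; (1100−750)/1100 = 0.3182.
Squared: 0.5289; 0.4649; 0.2500; 0.1322; 0.1012.
Sum = 1.477273; P₂ = 1.477273 / 7 = 0.211.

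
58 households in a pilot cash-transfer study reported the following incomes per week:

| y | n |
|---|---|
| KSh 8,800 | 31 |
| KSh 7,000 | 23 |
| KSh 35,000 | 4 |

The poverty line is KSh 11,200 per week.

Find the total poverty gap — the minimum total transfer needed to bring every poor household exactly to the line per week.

KSh 171,000

Below the line: 23×KSh 7,000, 31×KSh 8,800 (q = 54 of N = 58).
Individual gaps: 23×(11200−7000) = 96600; 31×(11200−8800) = 74400.
Aggregate gap = KSh 171,000.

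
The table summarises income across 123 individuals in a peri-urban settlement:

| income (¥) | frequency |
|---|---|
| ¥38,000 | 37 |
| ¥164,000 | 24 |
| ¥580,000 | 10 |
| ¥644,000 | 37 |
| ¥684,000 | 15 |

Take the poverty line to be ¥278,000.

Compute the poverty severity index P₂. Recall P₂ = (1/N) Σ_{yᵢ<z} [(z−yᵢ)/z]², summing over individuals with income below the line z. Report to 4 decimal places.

0.2570

Poor units: 37×¥38,000, 24×¥164,000 (q = 61 of N = 123).
Shortfall ratios: (278000−38000)/278000 = 0.8633 (×37); (278000−164000)/278000 = 0.4101 (×24).
Squared: 0.7453 (×37); 0.1682 (×24).
Sum = 31.612028; P₂ = 31.612028 / 123 = 0.2570.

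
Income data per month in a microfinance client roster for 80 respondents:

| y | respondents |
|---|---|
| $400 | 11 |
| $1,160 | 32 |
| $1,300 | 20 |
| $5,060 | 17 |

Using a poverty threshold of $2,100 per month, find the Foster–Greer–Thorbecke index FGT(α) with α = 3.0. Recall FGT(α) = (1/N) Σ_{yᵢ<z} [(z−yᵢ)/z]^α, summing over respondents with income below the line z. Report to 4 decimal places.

0.1226

Below z: 11×$400, 32×$1,160, 20×$1,300 (q = 63 of N = 80).
Normalized shortfalls: (2100−400)/2100 = 0.8095 (×11); (2100−1160)/2100 = 0.4476 (×32); (2100−1300)/2100 = 0.3810 (×20).
Raised to α = 3.0: 0.53050 (×11); 0.08969 (×32); 0.05529 (×20).
Sum = 9.811218; FGT(3.0) = 9.811218 / 80 = 0.1226.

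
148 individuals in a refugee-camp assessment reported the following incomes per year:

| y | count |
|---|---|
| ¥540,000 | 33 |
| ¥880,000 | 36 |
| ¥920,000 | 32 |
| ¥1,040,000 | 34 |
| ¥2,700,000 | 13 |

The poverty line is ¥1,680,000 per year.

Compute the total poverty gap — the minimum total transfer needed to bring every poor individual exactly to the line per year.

¥112,500,000

Poor units: 33×¥540,000, 36×¥880,000, 32×¥920,000, 34×¥1,040,000 (q = 135 of N = 148).
Individual gaps: 33×(1680000−540000) = 37620000; 36×(1680000−880000) = 28800000; 32×(1680000−920000) = 24320000; 34×(1680000−1040000) = 21760000.
Aggregate gap = ¥112,500,000.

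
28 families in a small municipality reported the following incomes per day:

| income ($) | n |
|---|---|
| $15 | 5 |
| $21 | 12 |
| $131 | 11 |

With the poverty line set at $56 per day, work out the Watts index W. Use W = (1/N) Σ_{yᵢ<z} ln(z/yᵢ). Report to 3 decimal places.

0.656

Below the line: 5×$15, 12×$21 (q = 17 of N = 28).
Log shortfalls: ln(56/15) = 1.3173 (×5); ln(56/21) = 0.9808 (×12).
W = 18.356458 / 28 = 0.656.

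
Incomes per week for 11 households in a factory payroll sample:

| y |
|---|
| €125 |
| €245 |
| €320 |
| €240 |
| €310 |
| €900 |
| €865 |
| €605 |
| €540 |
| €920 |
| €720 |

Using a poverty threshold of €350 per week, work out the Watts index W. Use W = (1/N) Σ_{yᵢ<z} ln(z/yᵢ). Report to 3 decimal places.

Below the line: €125, €240, €245, €310, €320 (q = 5 of N = 11).
Log shortfalls: ln(350/125) = 1.0296; ln(350/240) = 0.3773; ln(350/245) = 0.3567; ln(350/310) = 0.1214; ln(350/320) = 0.0896.
W = 1.974562 / 11 = 0.180.

0.180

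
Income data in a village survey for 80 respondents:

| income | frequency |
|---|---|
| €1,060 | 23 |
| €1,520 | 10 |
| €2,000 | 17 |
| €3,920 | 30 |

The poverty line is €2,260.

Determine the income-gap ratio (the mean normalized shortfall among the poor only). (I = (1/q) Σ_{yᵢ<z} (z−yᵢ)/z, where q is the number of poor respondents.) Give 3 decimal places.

Below the line: 23×€1,060, 10×€1,520, 17×€2,000 (q = 50 of N = 80).
Shortfall ratios (z−y)/z: 0.5310 (×23), 0.3274 (×10), 0.1150 (×17); sum = 17.442478.
I averages over the q = 50 poor units only: 17.442478 / 50 = 0.349.

0.349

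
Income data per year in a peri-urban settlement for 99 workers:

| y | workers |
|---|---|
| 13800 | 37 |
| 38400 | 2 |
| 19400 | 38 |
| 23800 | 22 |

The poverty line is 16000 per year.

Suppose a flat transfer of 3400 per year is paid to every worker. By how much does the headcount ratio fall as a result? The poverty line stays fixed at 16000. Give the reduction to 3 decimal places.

Before: below the line — 37×13800; headcount ratio = 0.37374.
After the 3400 transfer: below the line — none; headcount ratio = 0.00000.
Reduction = 0.37374 − 0.00000 = 0.374.

0.374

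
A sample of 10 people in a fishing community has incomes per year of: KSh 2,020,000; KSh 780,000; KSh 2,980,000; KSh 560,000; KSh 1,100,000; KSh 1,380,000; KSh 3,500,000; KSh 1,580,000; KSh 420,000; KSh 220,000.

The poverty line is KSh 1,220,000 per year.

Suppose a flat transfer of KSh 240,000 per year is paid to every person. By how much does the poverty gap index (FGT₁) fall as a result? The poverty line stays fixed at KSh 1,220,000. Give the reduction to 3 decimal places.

0.089

Before: below the line — KSh 220,000, KSh 420,000, KSh 560,000, KSh 780,000, KSh 1,100,000; poverty gap index (FGT₁) = 0.24754.
After the KSh 240,000 transfer: below the line — KSh 460,000, KSh 660,000, KSh 800,000, KSh 1,020,000; poverty gap index (FGT₁) = 0.15902.
Reduction = 0.24754 − 0.15902 = 0.089.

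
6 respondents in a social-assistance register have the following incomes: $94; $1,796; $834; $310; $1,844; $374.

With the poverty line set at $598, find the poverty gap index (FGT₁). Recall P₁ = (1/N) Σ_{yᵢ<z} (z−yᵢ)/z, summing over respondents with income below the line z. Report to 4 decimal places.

Below z: $94, $310, $374 (q = 3 of N = 6).
Normalized shortfalls: (598−94)/598 = 0.8428; (598−310)/598 = 0.4816; (598−374)/598 = 0.3746.
Sum of shortfalls = 1.698997; P₁ averages over all N: 1.698997 / 6 = 0.2832.

0.2832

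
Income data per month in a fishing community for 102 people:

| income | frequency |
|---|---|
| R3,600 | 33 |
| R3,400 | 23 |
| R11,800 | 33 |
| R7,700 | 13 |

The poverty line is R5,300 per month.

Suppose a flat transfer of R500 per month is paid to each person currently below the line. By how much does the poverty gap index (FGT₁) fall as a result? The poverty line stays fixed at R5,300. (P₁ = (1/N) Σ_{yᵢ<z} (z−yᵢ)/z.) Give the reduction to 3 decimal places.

Before: below the line — 23×R3,400, 33×R3,600; poverty gap index (FGT₁) = 0.18461.
After the R500 transfer: below the line — 23×R3,900, 33×R4,100; poverty gap index (FGT₁) = 0.13282.
Reduction = 0.18461 − 0.13282 = 0.052.

0.052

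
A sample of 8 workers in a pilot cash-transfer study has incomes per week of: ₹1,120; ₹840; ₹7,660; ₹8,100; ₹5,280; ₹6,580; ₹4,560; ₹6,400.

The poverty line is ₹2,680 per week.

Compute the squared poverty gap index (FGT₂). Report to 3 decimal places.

Poor units: ₹840, ₹1,120 (q = 2 of N = 8).
Relative gaps: (2680−840)/2680 = 0.6866; (2680−1120)/2680 = 0.5821.
Squared: 0.4714; 0.3388.
Sum = 0.810203; P₂ = 0.810203 / 8 = 0.101.

0.101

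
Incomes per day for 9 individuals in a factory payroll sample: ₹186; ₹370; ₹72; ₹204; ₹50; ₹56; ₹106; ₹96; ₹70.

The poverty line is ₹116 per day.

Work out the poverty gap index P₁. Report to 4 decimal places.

0.2356

Below the line: ₹50, ₹56, ₹70, ₹72, ₹96, ₹106 (q = 6 of N = 9).
Gap ratios (z−y)/z: (116−50)/116 = 0.5690; (116−56)/116 = 0.5172; (116−70)/116 = 0.3966; (116−72)/116 = 0.3793; (116−96)/116 = 0.1724; (116−106)/116 = 0.0862.
Sum of shortfalls = 2.120690; P₁ averages over all N: 2.120690 / 9 = 0.2356.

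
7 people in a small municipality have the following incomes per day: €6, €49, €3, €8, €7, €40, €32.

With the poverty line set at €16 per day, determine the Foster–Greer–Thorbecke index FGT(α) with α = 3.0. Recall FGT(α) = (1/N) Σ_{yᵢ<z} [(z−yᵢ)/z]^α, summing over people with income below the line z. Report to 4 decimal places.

0.1548

Poor units: €3, €6, €7, €8 (q = 4 of N = 7).
Normalized shortfalls: (16−3)/16 = 0.8125; (16−6)/16 = 0.6250; (16−7)/16 = 0.5625; (16−8)/16 = 0.5000.
Raised to α = 3.0: 0.53638; 0.24414; 0.17798; 0.12500.
Sum = 1.083496; FGT(3.0) = 1.083496 / 7 = 0.1548.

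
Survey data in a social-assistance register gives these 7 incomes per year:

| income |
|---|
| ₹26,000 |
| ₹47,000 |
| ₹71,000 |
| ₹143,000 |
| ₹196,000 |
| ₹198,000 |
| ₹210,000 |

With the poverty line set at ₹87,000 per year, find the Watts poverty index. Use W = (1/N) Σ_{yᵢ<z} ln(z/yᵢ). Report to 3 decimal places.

0.290

Below the line: ₹26,000, ₹47,000, ₹71,000 (q = 3 of N = 7).
Log shortfalls: ln(87000/26000) = 1.2078; ln(87000/47000) = 0.6158; ln(87000/71000) = 0.2032.
W = 2.026800 / 7 = 0.290.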